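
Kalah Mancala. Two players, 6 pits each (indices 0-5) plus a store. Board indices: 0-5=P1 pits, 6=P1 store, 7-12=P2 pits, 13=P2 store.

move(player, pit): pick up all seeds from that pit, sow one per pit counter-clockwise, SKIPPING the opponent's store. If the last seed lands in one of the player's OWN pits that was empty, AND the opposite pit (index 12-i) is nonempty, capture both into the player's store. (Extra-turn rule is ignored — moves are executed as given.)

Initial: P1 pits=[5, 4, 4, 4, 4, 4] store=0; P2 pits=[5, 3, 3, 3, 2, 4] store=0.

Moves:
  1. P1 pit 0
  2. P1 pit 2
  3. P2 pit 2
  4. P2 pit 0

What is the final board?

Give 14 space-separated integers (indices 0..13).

Answer: 0 5 0 6 6 6 1 0 4 1 5 4 6 1

Derivation:
Move 1: P1 pit0 -> P1=[0,5,5,5,5,5](0) P2=[5,3,3,3,2,4](0)
Move 2: P1 pit2 -> P1=[0,5,0,6,6,6](1) P2=[6,3,3,3,2,4](0)
Move 3: P2 pit2 -> P1=[0,5,0,6,6,6](1) P2=[6,3,0,4,3,5](0)
Move 4: P2 pit0 -> P1=[0,5,0,6,6,6](1) P2=[0,4,1,5,4,6](1)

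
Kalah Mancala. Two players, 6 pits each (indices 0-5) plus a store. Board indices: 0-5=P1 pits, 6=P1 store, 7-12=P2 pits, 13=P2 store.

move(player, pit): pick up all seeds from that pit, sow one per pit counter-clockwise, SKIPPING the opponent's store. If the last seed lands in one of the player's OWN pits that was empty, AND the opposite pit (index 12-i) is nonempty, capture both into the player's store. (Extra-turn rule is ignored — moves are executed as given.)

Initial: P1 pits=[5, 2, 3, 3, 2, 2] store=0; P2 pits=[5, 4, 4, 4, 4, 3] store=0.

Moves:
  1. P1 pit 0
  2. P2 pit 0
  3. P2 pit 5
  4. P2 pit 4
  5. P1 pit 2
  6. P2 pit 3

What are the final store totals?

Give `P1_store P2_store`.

Move 1: P1 pit0 -> P1=[0,3,4,4,3,3](0) P2=[5,4,4,4,4,3](0)
Move 2: P2 pit0 -> P1=[0,3,4,4,3,3](0) P2=[0,5,5,5,5,4](0)
Move 3: P2 pit5 -> P1=[1,4,5,4,3,3](0) P2=[0,5,5,5,5,0](1)
Move 4: P2 pit4 -> P1=[2,5,6,4,3,3](0) P2=[0,5,5,5,0,1](2)
Move 5: P1 pit2 -> P1=[2,5,0,5,4,4](1) P2=[1,6,5,5,0,1](2)
Move 6: P2 pit3 -> P1=[3,6,0,5,4,4](1) P2=[1,6,5,0,1,2](3)

Answer: 1 3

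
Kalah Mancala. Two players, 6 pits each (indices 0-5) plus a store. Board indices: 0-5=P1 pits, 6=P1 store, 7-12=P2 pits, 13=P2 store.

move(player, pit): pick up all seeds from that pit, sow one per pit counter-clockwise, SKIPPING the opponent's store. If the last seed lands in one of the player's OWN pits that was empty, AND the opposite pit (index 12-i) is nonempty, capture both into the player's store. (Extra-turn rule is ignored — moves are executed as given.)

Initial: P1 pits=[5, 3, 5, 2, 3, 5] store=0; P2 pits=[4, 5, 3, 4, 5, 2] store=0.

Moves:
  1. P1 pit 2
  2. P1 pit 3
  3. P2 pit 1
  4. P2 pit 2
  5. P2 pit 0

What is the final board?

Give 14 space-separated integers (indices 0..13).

Move 1: P1 pit2 -> P1=[5,3,0,3,4,6](1) P2=[5,5,3,4,5,2](0)
Move 2: P1 pit3 -> P1=[5,3,0,0,5,7](2) P2=[5,5,3,4,5,2](0)
Move 3: P2 pit1 -> P1=[5,3,0,0,5,7](2) P2=[5,0,4,5,6,3](1)
Move 4: P2 pit2 -> P1=[5,3,0,0,5,7](2) P2=[5,0,0,6,7,4](2)
Move 5: P2 pit0 -> P1=[5,3,0,0,5,7](2) P2=[0,1,1,7,8,5](2)

Answer: 5 3 0 0 5 7 2 0 1 1 7 8 5 2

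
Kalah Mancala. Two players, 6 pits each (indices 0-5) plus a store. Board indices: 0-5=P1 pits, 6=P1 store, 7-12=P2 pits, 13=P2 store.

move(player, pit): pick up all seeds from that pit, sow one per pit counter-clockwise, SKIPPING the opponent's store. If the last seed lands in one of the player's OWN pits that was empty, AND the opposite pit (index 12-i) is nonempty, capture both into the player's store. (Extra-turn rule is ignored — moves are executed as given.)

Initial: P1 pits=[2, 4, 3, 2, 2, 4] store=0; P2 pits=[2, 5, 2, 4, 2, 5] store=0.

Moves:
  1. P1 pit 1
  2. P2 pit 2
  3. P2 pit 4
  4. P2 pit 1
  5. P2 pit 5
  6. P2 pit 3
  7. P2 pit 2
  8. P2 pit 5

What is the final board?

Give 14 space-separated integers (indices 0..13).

Move 1: P1 pit1 -> P1=[2,0,4,3,3,5](0) P2=[2,5,2,4,2,5](0)
Move 2: P2 pit2 -> P1=[2,0,4,3,3,5](0) P2=[2,5,0,5,3,5](0)
Move 3: P2 pit4 -> P1=[3,0,4,3,3,5](0) P2=[2,5,0,5,0,6](1)
Move 4: P2 pit1 -> P1=[3,0,4,3,3,5](0) P2=[2,0,1,6,1,7](2)
Move 5: P2 pit5 -> P1=[4,1,5,4,4,6](0) P2=[2,0,1,6,1,0](3)
Move 6: P2 pit3 -> P1=[5,2,6,4,4,6](0) P2=[2,0,1,0,2,1](4)
Move 7: P2 pit2 -> P1=[5,2,0,4,4,6](0) P2=[2,0,0,0,2,1](11)
Move 8: P2 pit5 -> P1=[5,2,0,4,4,6](0) P2=[2,0,0,0,2,0](12)

Answer: 5 2 0 4 4 6 0 2 0 0 0 2 0 12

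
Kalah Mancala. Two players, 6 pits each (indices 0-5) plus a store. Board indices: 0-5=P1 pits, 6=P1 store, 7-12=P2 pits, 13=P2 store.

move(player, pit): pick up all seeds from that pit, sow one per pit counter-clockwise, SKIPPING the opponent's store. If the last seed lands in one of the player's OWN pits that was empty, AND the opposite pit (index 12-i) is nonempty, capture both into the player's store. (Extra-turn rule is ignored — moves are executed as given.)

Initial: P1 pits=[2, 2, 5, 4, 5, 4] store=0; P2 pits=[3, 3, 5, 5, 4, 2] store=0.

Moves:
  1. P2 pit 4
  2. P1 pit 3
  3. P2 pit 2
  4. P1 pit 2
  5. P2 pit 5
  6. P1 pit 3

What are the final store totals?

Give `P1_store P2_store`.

Move 1: P2 pit4 -> P1=[3,3,5,4,5,4](0) P2=[3,3,5,5,0,3](1)
Move 2: P1 pit3 -> P1=[3,3,5,0,6,5](1) P2=[4,3,5,5,0,3](1)
Move 3: P2 pit2 -> P1=[4,3,5,0,6,5](1) P2=[4,3,0,6,1,4](2)
Move 4: P1 pit2 -> P1=[4,3,0,1,7,6](2) P2=[5,3,0,6,1,4](2)
Move 5: P2 pit5 -> P1=[5,4,1,1,7,6](2) P2=[5,3,0,6,1,0](3)
Move 6: P1 pit3 -> P1=[5,4,1,0,8,6](2) P2=[5,3,0,6,1,0](3)

Answer: 2 3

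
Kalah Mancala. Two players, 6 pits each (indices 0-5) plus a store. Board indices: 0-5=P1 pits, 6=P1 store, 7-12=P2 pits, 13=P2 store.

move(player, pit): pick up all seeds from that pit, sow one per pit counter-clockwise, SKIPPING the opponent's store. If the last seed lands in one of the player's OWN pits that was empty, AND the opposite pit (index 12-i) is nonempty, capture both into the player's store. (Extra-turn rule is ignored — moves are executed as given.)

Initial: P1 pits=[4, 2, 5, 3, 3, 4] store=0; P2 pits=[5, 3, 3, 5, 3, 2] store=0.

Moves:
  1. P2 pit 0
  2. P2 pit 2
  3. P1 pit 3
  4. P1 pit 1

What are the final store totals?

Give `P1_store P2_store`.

Move 1: P2 pit0 -> P1=[4,2,5,3,3,4](0) P2=[0,4,4,6,4,3](0)
Move 2: P2 pit2 -> P1=[4,2,5,3,3,4](0) P2=[0,4,0,7,5,4](1)
Move 3: P1 pit3 -> P1=[4,2,5,0,4,5](1) P2=[0,4,0,7,5,4](1)
Move 4: P1 pit1 -> P1=[4,0,6,1,4,5](1) P2=[0,4,0,7,5,4](1)

Answer: 1 1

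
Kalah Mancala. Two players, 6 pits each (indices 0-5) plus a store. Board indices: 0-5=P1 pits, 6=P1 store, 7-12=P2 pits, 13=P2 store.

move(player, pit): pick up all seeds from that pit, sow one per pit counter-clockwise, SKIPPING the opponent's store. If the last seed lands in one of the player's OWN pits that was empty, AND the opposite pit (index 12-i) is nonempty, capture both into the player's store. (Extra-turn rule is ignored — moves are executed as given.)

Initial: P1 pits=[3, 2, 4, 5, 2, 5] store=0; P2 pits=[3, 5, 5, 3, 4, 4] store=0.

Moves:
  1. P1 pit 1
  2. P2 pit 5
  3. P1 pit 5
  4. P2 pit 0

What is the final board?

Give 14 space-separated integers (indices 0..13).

Answer: 4 1 6 6 2 0 1 0 7 7 5 5 0 1

Derivation:
Move 1: P1 pit1 -> P1=[3,0,5,6,2,5](0) P2=[3,5,5,3,4,4](0)
Move 2: P2 pit5 -> P1=[4,1,6,6,2,5](0) P2=[3,5,5,3,4,0](1)
Move 3: P1 pit5 -> P1=[4,1,6,6,2,0](1) P2=[4,6,6,4,4,0](1)
Move 4: P2 pit0 -> P1=[4,1,6,6,2,0](1) P2=[0,7,7,5,5,0](1)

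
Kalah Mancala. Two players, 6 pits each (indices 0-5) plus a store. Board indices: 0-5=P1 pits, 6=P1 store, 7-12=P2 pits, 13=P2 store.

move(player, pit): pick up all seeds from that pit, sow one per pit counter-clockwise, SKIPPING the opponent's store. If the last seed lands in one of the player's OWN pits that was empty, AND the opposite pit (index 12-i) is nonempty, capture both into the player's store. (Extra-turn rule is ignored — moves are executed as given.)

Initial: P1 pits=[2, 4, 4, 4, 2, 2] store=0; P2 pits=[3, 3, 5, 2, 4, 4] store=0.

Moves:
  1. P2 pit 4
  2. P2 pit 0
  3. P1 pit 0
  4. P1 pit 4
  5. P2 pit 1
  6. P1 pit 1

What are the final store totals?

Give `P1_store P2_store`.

Answer: 2 1

Derivation:
Move 1: P2 pit4 -> P1=[3,5,4,4,2,2](0) P2=[3,3,5,2,0,5](1)
Move 2: P2 pit0 -> P1=[3,5,4,4,2,2](0) P2=[0,4,6,3,0,5](1)
Move 3: P1 pit0 -> P1=[0,6,5,5,2,2](0) P2=[0,4,6,3,0,5](1)
Move 4: P1 pit4 -> P1=[0,6,5,5,0,3](1) P2=[0,4,6,3,0,5](1)
Move 5: P2 pit1 -> P1=[0,6,5,5,0,3](1) P2=[0,0,7,4,1,6](1)
Move 6: P1 pit1 -> P1=[0,0,6,6,1,4](2) P2=[1,0,7,4,1,6](1)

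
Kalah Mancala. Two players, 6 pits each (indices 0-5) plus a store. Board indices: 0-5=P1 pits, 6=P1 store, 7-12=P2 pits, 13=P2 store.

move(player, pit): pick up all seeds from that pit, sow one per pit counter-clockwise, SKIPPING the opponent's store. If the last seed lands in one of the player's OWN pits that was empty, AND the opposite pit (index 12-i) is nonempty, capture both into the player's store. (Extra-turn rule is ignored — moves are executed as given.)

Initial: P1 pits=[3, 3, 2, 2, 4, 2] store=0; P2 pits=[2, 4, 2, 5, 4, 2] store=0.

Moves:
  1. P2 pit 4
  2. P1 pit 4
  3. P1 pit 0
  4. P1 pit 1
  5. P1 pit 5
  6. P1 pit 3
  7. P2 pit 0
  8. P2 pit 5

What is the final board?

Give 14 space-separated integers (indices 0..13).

Answer: 1 1 5 0 2 1 10 0 2 4 6 1 0 2

Derivation:
Move 1: P2 pit4 -> P1=[4,4,2,2,4,2](0) P2=[2,4,2,5,0,3](1)
Move 2: P1 pit4 -> P1=[4,4,2,2,0,3](1) P2=[3,5,2,5,0,3](1)
Move 3: P1 pit0 -> P1=[0,5,3,3,0,3](7) P2=[3,0,2,5,0,3](1)
Move 4: P1 pit1 -> P1=[0,0,4,4,1,4](8) P2=[3,0,2,5,0,3](1)
Move 5: P1 pit5 -> P1=[0,0,4,4,1,0](9) P2=[4,1,3,5,0,3](1)
Move 6: P1 pit3 -> P1=[0,0,4,0,2,1](10) P2=[5,1,3,5,0,3](1)
Move 7: P2 pit0 -> P1=[0,0,4,0,2,1](10) P2=[0,2,4,6,1,4](1)
Move 8: P2 pit5 -> P1=[1,1,5,0,2,1](10) P2=[0,2,4,6,1,0](2)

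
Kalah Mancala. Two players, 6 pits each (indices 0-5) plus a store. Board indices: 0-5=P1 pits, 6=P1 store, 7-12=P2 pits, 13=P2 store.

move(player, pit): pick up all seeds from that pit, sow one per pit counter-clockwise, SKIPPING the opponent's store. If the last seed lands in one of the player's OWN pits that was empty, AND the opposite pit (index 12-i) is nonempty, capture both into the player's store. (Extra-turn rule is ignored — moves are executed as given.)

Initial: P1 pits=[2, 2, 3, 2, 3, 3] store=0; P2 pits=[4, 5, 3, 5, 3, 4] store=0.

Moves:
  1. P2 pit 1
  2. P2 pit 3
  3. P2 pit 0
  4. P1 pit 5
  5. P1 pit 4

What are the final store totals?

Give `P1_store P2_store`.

Answer: 2 2

Derivation:
Move 1: P2 pit1 -> P1=[2,2,3,2,3,3](0) P2=[4,0,4,6,4,5](1)
Move 2: P2 pit3 -> P1=[3,3,4,2,3,3](0) P2=[4,0,4,0,5,6](2)
Move 3: P2 pit0 -> P1=[3,3,4,2,3,3](0) P2=[0,1,5,1,6,6](2)
Move 4: P1 pit5 -> P1=[3,3,4,2,3,0](1) P2=[1,2,5,1,6,6](2)
Move 5: P1 pit4 -> P1=[3,3,4,2,0,1](2) P2=[2,2,5,1,6,6](2)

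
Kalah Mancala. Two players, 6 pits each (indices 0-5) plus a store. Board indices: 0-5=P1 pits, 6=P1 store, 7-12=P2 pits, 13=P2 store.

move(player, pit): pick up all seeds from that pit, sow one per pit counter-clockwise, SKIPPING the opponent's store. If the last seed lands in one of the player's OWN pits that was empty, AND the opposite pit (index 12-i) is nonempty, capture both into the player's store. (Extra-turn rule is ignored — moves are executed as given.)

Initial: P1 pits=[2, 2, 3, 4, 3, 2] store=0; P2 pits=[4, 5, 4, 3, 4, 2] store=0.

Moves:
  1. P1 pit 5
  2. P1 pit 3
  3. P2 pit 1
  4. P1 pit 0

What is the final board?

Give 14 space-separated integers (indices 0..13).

Answer: 0 3 4 0 4 1 2 6 0 5 4 5 3 1

Derivation:
Move 1: P1 pit5 -> P1=[2,2,3,4,3,0](1) P2=[5,5,4,3,4,2](0)
Move 2: P1 pit3 -> P1=[2,2,3,0,4,1](2) P2=[6,5,4,3,4,2](0)
Move 3: P2 pit1 -> P1=[2,2,3,0,4,1](2) P2=[6,0,5,4,5,3](1)
Move 4: P1 pit0 -> P1=[0,3,4,0,4,1](2) P2=[6,0,5,4,5,3](1)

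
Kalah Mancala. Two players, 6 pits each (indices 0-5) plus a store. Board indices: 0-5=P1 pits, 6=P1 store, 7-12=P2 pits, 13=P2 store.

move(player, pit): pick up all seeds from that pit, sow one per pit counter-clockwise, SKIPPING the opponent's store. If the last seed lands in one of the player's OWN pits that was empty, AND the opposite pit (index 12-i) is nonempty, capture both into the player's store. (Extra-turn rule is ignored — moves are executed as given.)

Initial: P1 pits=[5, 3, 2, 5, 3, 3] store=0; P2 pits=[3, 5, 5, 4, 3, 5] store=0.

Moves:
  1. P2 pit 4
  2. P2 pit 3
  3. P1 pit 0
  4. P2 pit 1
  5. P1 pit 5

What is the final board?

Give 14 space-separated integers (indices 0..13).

Move 1: P2 pit4 -> P1=[6,3,2,5,3,3](0) P2=[3,5,5,4,0,6](1)
Move 2: P2 pit3 -> P1=[7,3,2,5,3,3](0) P2=[3,5,5,0,1,7](2)
Move 3: P1 pit0 -> P1=[0,4,3,6,4,4](1) P2=[4,5,5,0,1,7](2)
Move 4: P2 pit1 -> P1=[0,4,3,6,4,4](1) P2=[4,0,6,1,2,8](3)
Move 5: P1 pit5 -> P1=[0,4,3,6,4,0](2) P2=[5,1,7,1,2,8](3)

Answer: 0 4 3 6 4 0 2 5 1 7 1 2 8 3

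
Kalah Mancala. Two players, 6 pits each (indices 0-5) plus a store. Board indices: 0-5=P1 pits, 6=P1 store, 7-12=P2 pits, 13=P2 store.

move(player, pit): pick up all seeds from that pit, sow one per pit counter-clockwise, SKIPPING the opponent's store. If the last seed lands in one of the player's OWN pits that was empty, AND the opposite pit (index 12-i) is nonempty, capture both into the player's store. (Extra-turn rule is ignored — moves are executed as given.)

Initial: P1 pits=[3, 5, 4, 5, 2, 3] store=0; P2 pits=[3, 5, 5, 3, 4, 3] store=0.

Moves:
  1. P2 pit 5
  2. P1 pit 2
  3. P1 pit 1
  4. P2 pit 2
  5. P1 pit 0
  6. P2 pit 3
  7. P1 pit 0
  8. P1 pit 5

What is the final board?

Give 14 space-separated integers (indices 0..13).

Move 1: P2 pit5 -> P1=[4,6,4,5,2,3](0) P2=[3,5,5,3,4,0](1)
Move 2: P1 pit2 -> P1=[4,6,0,6,3,4](1) P2=[3,5,5,3,4,0](1)
Move 3: P1 pit1 -> P1=[4,0,1,7,4,5](2) P2=[4,5,5,3,4,0](1)
Move 4: P2 pit2 -> P1=[5,0,1,7,4,5](2) P2=[4,5,0,4,5,1](2)
Move 5: P1 pit0 -> P1=[0,1,2,8,5,6](2) P2=[4,5,0,4,5,1](2)
Move 6: P2 pit3 -> P1=[1,1,2,8,5,6](2) P2=[4,5,0,0,6,2](3)
Move 7: P1 pit0 -> P1=[0,2,2,8,5,6](2) P2=[4,5,0,0,6,2](3)
Move 8: P1 pit5 -> P1=[0,2,2,8,5,0](3) P2=[5,6,1,1,7,2](3)

Answer: 0 2 2 8 5 0 3 5 6 1 1 7 2 3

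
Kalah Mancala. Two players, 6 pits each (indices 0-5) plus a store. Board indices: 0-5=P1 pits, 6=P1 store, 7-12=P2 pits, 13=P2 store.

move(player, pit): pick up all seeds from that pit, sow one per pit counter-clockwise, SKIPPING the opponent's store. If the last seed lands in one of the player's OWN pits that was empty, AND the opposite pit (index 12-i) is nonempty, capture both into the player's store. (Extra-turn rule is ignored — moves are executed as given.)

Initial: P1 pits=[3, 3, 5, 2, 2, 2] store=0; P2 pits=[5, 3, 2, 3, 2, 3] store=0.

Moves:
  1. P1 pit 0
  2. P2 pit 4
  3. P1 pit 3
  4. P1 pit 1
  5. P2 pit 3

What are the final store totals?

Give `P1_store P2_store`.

Move 1: P1 pit0 -> P1=[0,4,6,3,2,2](0) P2=[5,3,2,3,2,3](0)
Move 2: P2 pit4 -> P1=[0,4,6,3,2,2](0) P2=[5,3,2,3,0,4](1)
Move 3: P1 pit3 -> P1=[0,4,6,0,3,3](1) P2=[5,3,2,3,0,4](1)
Move 4: P1 pit1 -> P1=[0,0,7,1,4,4](1) P2=[5,3,2,3,0,4](1)
Move 5: P2 pit3 -> P1=[0,0,7,1,4,4](1) P2=[5,3,2,0,1,5](2)

Answer: 1 2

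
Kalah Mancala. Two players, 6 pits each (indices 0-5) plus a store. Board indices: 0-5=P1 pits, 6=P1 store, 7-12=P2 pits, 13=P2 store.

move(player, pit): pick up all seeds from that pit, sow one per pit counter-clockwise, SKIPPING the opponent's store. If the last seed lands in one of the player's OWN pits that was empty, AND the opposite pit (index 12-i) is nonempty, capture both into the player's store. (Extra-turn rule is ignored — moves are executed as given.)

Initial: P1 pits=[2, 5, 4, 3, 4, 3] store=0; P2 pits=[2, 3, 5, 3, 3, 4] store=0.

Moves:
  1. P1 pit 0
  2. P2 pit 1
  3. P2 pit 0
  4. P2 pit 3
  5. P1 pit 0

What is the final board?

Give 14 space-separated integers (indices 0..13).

Move 1: P1 pit0 -> P1=[0,6,5,3,4,3](0) P2=[2,3,5,3,3,4](0)
Move 2: P2 pit1 -> P1=[0,6,5,3,4,3](0) P2=[2,0,6,4,4,4](0)
Move 3: P2 pit0 -> P1=[0,6,5,3,4,3](0) P2=[0,1,7,4,4,4](0)
Move 4: P2 pit3 -> P1=[1,6,5,3,4,3](0) P2=[0,1,7,0,5,5](1)
Move 5: P1 pit0 -> P1=[0,7,5,3,4,3](0) P2=[0,1,7,0,5,5](1)

Answer: 0 7 5 3 4 3 0 0 1 7 0 5 5 1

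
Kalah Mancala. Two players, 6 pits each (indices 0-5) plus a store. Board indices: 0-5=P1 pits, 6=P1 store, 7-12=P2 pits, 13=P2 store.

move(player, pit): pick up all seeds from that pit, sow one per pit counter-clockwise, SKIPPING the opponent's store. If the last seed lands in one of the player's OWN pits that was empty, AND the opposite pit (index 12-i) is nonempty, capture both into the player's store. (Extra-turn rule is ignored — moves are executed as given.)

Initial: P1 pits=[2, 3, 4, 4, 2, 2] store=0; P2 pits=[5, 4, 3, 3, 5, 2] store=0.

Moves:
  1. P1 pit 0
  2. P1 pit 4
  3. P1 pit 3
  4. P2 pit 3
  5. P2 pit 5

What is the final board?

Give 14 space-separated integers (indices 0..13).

Move 1: P1 pit0 -> P1=[0,4,5,4,2,2](0) P2=[5,4,3,3,5,2](0)
Move 2: P1 pit4 -> P1=[0,4,5,4,0,3](1) P2=[5,4,3,3,5,2](0)
Move 3: P1 pit3 -> P1=[0,4,5,0,1,4](2) P2=[6,4,3,3,5,2](0)
Move 4: P2 pit3 -> P1=[0,4,5,0,1,4](2) P2=[6,4,3,0,6,3](1)
Move 5: P2 pit5 -> P1=[1,5,5,0,1,4](2) P2=[6,4,3,0,6,0](2)

Answer: 1 5 5 0 1 4 2 6 4 3 0 6 0 2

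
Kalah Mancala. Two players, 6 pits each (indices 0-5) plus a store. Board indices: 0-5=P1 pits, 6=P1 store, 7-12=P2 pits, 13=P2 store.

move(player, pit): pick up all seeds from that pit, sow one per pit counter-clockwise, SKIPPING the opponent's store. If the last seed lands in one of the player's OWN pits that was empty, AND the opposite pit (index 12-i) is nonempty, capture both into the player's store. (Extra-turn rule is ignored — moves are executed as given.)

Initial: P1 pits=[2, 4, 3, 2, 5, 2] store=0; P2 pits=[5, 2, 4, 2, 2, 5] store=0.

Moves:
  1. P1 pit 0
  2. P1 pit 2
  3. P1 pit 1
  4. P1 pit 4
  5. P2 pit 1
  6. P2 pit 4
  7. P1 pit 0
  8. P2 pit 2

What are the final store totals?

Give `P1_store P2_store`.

Answer: 3 2

Derivation:
Move 1: P1 pit0 -> P1=[0,5,4,2,5,2](0) P2=[5,2,4,2,2,5](0)
Move 2: P1 pit2 -> P1=[0,5,0,3,6,3](1) P2=[5,2,4,2,2,5](0)
Move 3: P1 pit1 -> P1=[0,0,1,4,7,4](2) P2=[5,2,4,2,2,5](0)
Move 4: P1 pit4 -> P1=[0,0,1,4,0,5](3) P2=[6,3,5,3,3,5](0)
Move 5: P2 pit1 -> P1=[0,0,1,4,0,5](3) P2=[6,0,6,4,4,5](0)
Move 6: P2 pit4 -> P1=[1,1,1,4,0,5](3) P2=[6,0,6,4,0,6](1)
Move 7: P1 pit0 -> P1=[0,2,1,4,0,5](3) P2=[6,0,6,4,0,6](1)
Move 8: P2 pit2 -> P1=[1,3,1,4,0,5](3) P2=[6,0,0,5,1,7](2)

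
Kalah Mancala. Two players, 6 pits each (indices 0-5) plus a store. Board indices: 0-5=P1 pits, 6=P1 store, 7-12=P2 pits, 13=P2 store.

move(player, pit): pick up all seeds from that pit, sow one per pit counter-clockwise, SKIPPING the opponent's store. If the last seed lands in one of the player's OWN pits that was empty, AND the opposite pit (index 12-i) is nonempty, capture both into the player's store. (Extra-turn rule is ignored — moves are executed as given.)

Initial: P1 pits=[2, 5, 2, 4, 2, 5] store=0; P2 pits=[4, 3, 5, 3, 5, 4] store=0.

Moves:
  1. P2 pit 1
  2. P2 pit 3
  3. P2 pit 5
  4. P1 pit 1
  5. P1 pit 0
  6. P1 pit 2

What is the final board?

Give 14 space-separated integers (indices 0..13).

Answer: 0 1 0 8 5 7 2 6 0 6 0 7 0 2

Derivation:
Move 1: P2 pit1 -> P1=[2,5,2,4,2,5](0) P2=[4,0,6,4,6,4](0)
Move 2: P2 pit3 -> P1=[3,5,2,4,2,5](0) P2=[4,0,6,0,7,5](1)
Move 3: P2 pit5 -> P1=[4,6,3,5,2,5](0) P2=[4,0,6,0,7,0](2)
Move 4: P1 pit1 -> P1=[4,0,4,6,3,6](1) P2=[5,0,6,0,7,0](2)
Move 5: P1 pit0 -> P1=[0,1,5,7,4,6](1) P2=[5,0,6,0,7,0](2)
Move 6: P1 pit2 -> P1=[0,1,0,8,5,7](2) P2=[6,0,6,0,7,0](2)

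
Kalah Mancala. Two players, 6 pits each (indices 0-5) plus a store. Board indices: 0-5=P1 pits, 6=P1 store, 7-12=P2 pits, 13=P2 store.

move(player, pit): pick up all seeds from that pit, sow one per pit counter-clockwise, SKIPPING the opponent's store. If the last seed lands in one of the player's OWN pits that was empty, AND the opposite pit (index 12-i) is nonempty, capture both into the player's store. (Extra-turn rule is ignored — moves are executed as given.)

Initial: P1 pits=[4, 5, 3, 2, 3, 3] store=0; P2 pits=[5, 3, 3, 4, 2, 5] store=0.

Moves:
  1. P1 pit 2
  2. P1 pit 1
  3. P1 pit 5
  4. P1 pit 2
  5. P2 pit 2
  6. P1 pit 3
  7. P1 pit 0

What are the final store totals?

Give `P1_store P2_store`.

Answer: 3 1

Derivation:
Move 1: P1 pit2 -> P1=[4,5,0,3,4,4](0) P2=[5,3,3,4,2,5](0)
Move 2: P1 pit1 -> P1=[4,0,1,4,5,5](1) P2=[5,3,3,4,2,5](0)
Move 3: P1 pit5 -> P1=[4,0,1,4,5,0](2) P2=[6,4,4,5,2,5](0)
Move 4: P1 pit2 -> P1=[4,0,0,5,5,0](2) P2=[6,4,4,5,2,5](0)
Move 5: P2 pit2 -> P1=[4,0,0,5,5,0](2) P2=[6,4,0,6,3,6](1)
Move 6: P1 pit3 -> P1=[4,0,0,0,6,1](3) P2=[7,5,0,6,3,6](1)
Move 7: P1 pit0 -> P1=[0,1,1,1,7,1](3) P2=[7,5,0,6,3,6](1)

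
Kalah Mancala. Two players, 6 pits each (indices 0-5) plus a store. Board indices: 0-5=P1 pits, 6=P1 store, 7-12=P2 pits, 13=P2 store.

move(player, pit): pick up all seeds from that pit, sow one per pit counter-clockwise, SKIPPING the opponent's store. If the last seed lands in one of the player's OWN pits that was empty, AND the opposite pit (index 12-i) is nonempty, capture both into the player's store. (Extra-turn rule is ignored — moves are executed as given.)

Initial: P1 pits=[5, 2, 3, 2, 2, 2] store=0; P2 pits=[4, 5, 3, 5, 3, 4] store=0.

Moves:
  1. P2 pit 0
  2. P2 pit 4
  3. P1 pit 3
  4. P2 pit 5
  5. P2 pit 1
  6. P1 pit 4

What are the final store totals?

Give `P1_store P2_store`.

Move 1: P2 pit0 -> P1=[5,2,3,2,2,2](0) P2=[0,6,4,6,4,4](0)
Move 2: P2 pit4 -> P1=[6,3,3,2,2,2](0) P2=[0,6,4,6,0,5](1)
Move 3: P1 pit3 -> P1=[6,3,3,0,3,3](0) P2=[0,6,4,6,0,5](1)
Move 4: P2 pit5 -> P1=[7,4,4,1,3,3](0) P2=[0,6,4,6,0,0](2)
Move 5: P2 pit1 -> P1=[8,4,4,1,3,3](0) P2=[0,0,5,7,1,1](3)
Move 6: P1 pit4 -> P1=[8,4,4,1,0,4](1) P2=[1,0,5,7,1,1](3)

Answer: 1 3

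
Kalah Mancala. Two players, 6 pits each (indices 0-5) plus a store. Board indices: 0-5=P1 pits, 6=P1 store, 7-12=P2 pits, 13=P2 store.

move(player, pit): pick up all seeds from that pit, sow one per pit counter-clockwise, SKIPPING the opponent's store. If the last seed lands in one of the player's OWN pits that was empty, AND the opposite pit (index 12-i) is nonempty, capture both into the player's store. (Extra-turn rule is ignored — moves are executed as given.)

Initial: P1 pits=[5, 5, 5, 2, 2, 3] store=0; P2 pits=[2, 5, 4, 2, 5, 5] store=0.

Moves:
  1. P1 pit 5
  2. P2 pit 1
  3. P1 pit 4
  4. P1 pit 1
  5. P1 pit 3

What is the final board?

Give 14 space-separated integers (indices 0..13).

Move 1: P1 pit5 -> P1=[5,5,5,2,2,0](1) P2=[3,6,4,2,5,5](0)
Move 2: P2 pit1 -> P1=[6,5,5,2,2,0](1) P2=[3,0,5,3,6,6](1)
Move 3: P1 pit4 -> P1=[6,5,5,2,0,1](2) P2=[3,0,5,3,6,6](1)
Move 4: P1 pit1 -> P1=[6,0,6,3,1,2](3) P2=[3,0,5,3,6,6](1)
Move 5: P1 pit3 -> P1=[6,0,6,0,2,3](4) P2=[3,0,5,3,6,6](1)

Answer: 6 0 6 0 2 3 4 3 0 5 3 6 6 1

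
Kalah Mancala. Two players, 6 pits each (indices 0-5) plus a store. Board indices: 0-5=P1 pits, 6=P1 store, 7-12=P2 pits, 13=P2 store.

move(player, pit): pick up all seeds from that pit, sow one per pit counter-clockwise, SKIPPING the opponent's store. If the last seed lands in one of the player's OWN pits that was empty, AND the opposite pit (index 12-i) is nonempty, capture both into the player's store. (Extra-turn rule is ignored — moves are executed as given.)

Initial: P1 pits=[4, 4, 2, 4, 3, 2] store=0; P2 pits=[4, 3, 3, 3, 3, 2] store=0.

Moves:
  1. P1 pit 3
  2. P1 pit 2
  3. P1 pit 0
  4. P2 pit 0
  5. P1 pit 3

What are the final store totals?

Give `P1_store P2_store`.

Answer: 1 0

Derivation:
Move 1: P1 pit3 -> P1=[4,4,2,0,4,3](1) P2=[5,3,3,3,3,2](0)
Move 2: P1 pit2 -> P1=[4,4,0,1,5,3](1) P2=[5,3,3,3,3,2](0)
Move 3: P1 pit0 -> P1=[0,5,1,2,6,3](1) P2=[5,3,3,3,3,2](0)
Move 4: P2 pit0 -> P1=[0,5,1,2,6,3](1) P2=[0,4,4,4,4,3](0)
Move 5: P1 pit3 -> P1=[0,5,1,0,7,4](1) P2=[0,4,4,4,4,3](0)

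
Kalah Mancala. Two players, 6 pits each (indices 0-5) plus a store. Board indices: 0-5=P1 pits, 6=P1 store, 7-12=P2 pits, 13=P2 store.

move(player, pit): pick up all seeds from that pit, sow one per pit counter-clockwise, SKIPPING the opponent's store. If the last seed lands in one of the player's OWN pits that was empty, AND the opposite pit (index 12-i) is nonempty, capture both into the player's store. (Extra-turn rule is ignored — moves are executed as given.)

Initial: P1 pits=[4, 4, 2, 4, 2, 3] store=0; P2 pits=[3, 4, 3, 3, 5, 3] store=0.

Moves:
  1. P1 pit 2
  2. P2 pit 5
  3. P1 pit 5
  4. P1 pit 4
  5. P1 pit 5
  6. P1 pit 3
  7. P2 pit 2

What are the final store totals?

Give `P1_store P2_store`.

Move 1: P1 pit2 -> P1=[4,4,0,5,3,3](0) P2=[3,4,3,3,5,3](0)
Move 2: P2 pit5 -> P1=[5,5,0,5,3,3](0) P2=[3,4,3,3,5,0](1)
Move 3: P1 pit5 -> P1=[5,5,0,5,3,0](1) P2=[4,5,3,3,5,0](1)
Move 4: P1 pit4 -> P1=[5,5,0,5,0,1](2) P2=[5,5,3,3,5,0](1)
Move 5: P1 pit5 -> P1=[5,5,0,5,0,0](3) P2=[5,5,3,3,5,0](1)
Move 6: P1 pit3 -> P1=[5,5,0,0,1,1](4) P2=[6,6,3,3,5,0](1)
Move 7: P2 pit2 -> P1=[0,5,0,0,1,1](4) P2=[6,6,0,4,6,0](7)

Answer: 4 7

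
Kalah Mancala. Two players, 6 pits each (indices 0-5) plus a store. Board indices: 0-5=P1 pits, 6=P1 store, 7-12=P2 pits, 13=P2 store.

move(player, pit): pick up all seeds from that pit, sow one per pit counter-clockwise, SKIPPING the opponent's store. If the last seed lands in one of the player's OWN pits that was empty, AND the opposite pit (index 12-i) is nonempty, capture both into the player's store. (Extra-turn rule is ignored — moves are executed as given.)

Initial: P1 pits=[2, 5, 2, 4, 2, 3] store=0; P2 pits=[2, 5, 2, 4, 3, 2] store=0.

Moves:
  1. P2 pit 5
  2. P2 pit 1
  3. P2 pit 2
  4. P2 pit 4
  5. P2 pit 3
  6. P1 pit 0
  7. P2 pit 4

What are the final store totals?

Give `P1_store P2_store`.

Move 1: P2 pit5 -> P1=[3,5,2,4,2,3](0) P2=[2,5,2,4,3,0](1)
Move 2: P2 pit1 -> P1=[3,5,2,4,2,3](0) P2=[2,0,3,5,4,1](2)
Move 3: P2 pit2 -> P1=[3,5,2,4,2,3](0) P2=[2,0,0,6,5,2](2)
Move 4: P2 pit4 -> P1=[4,6,3,4,2,3](0) P2=[2,0,0,6,0,3](3)
Move 5: P2 pit3 -> P1=[5,7,4,4,2,3](0) P2=[2,0,0,0,1,4](4)
Move 6: P1 pit0 -> P1=[0,8,5,5,3,4](0) P2=[2,0,0,0,1,4](4)
Move 7: P2 pit4 -> P1=[0,8,5,5,3,4](0) P2=[2,0,0,0,0,5](4)

Answer: 0 4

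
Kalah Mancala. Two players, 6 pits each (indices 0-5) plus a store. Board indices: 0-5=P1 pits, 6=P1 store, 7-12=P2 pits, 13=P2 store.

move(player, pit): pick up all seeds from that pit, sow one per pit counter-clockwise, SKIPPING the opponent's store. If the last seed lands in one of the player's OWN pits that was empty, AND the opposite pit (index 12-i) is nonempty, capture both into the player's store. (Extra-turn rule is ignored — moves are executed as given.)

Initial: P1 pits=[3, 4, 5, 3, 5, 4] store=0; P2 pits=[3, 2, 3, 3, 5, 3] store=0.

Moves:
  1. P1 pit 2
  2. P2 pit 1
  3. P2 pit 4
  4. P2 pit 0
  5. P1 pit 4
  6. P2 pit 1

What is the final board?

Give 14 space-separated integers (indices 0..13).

Answer: 4 0 1 4 0 6 2 1 0 7 7 0 4 7

Derivation:
Move 1: P1 pit2 -> P1=[3,4,0,4,6,5](1) P2=[4,2,3,3,5,3](0)
Move 2: P2 pit1 -> P1=[3,4,0,4,6,5](1) P2=[4,0,4,4,5,3](0)
Move 3: P2 pit4 -> P1=[4,5,1,4,6,5](1) P2=[4,0,4,4,0,4](1)
Move 4: P2 pit0 -> P1=[4,0,1,4,6,5](1) P2=[0,1,5,5,0,4](7)
Move 5: P1 pit4 -> P1=[4,0,1,4,0,6](2) P2=[1,2,6,6,0,4](7)
Move 6: P2 pit1 -> P1=[4,0,1,4,0,6](2) P2=[1,0,7,7,0,4](7)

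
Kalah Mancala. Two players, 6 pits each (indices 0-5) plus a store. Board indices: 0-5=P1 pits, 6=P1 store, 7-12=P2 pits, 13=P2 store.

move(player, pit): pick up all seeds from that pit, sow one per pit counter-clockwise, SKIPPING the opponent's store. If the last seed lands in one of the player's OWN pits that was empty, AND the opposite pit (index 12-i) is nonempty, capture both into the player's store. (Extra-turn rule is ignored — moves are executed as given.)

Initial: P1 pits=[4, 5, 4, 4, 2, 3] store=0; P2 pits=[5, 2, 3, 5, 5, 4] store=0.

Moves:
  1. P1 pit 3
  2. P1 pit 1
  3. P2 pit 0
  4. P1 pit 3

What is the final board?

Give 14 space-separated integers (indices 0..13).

Answer: 4 0 5 0 5 5 2 0 3 4 6 6 5 1

Derivation:
Move 1: P1 pit3 -> P1=[4,5,4,0,3,4](1) P2=[6,2,3,5,5,4](0)
Move 2: P1 pit1 -> P1=[4,0,5,1,4,5](2) P2=[6,2,3,5,5,4](0)
Move 3: P2 pit0 -> P1=[4,0,5,1,4,5](2) P2=[0,3,4,6,6,5](1)
Move 4: P1 pit3 -> P1=[4,0,5,0,5,5](2) P2=[0,3,4,6,6,5](1)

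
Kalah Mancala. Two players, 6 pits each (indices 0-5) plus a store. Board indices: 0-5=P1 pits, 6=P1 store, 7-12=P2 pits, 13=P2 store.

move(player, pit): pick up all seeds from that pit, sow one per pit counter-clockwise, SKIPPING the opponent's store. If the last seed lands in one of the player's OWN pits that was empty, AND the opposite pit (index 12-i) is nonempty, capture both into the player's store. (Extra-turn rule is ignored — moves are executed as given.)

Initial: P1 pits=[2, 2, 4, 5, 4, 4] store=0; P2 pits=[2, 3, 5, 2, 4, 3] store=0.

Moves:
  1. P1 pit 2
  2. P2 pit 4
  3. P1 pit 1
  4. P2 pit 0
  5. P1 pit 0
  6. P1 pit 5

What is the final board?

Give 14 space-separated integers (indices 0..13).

Move 1: P1 pit2 -> P1=[2,2,0,6,5,5](1) P2=[2,3,5,2,4,3](0)
Move 2: P2 pit4 -> P1=[3,3,0,6,5,5](1) P2=[2,3,5,2,0,4](1)
Move 3: P1 pit1 -> P1=[3,0,1,7,6,5](1) P2=[2,3,5,2,0,4](1)
Move 4: P2 pit0 -> P1=[3,0,1,7,6,5](1) P2=[0,4,6,2,0,4](1)
Move 5: P1 pit0 -> P1=[0,1,2,8,6,5](1) P2=[0,4,6,2,0,4](1)
Move 6: P1 pit5 -> P1=[0,1,2,8,6,0](2) P2=[1,5,7,3,0,4](1)

Answer: 0 1 2 8 6 0 2 1 5 7 3 0 4 1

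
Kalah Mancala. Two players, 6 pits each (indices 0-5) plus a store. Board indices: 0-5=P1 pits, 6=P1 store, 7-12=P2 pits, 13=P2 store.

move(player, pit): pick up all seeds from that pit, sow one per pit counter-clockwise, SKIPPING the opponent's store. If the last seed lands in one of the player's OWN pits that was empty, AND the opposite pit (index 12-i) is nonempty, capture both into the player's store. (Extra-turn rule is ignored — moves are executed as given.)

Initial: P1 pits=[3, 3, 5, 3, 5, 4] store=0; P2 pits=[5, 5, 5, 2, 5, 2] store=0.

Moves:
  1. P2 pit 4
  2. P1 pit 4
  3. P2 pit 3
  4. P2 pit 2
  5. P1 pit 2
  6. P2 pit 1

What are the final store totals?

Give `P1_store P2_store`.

Answer: 2 3

Derivation:
Move 1: P2 pit4 -> P1=[4,4,6,3,5,4](0) P2=[5,5,5,2,0,3](1)
Move 2: P1 pit4 -> P1=[4,4,6,3,0,5](1) P2=[6,6,6,2,0,3](1)
Move 3: P2 pit3 -> P1=[4,4,6,3,0,5](1) P2=[6,6,6,0,1,4](1)
Move 4: P2 pit2 -> P1=[5,5,6,3,0,5](1) P2=[6,6,0,1,2,5](2)
Move 5: P1 pit2 -> P1=[5,5,0,4,1,6](2) P2=[7,7,0,1,2,5](2)
Move 6: P2 pit1 -> P1=[6,6,0,4,1,6](2) P2=[7,0,1,2,3,6](3)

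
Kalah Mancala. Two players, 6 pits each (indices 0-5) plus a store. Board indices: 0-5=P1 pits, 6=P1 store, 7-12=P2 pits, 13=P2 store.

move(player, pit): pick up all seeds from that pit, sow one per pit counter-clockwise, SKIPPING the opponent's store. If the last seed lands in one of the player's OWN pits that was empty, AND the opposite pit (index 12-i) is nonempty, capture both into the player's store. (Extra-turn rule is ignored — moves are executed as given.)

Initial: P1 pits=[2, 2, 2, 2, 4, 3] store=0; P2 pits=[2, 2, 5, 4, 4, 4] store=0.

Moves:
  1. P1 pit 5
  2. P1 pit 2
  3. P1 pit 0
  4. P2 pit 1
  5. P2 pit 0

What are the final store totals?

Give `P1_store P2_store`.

Move 1: P1 pit5 -> P1=[2,2,2,2,4,0](1) P2=[3,3,5,4,4,4](0)
Move 2: P1 pit2 -> P1=[2,2,0,3,5,0](1) P2=[3,3,5,4,4,4](0)
Move 3: P1 pit0 -> P1=[0,3,0,3,5,0](6) P2=[3,3,5,0,4,4](0)
Move 4: P2 pit1 -> P1=[0,3,0,3,5,0](6) P2=[3,0,6,1,5,4](0)
Move 5: P2 pit0 -> P1=[0,3,0,3,5,0](6) P2=[0,1,7,2,5,4](0)

Answer: 6 0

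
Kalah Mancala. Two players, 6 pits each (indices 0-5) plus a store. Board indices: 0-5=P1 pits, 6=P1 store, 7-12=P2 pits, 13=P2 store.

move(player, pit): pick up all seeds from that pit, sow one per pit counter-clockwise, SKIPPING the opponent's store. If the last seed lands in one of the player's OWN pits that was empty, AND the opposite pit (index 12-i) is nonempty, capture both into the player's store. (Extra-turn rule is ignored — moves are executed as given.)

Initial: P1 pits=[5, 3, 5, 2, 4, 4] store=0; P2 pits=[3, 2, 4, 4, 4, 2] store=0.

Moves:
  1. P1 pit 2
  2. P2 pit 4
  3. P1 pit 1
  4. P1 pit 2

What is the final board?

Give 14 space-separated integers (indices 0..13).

Answer: 6 0 0 5 6 6 1 4 2 4 4 0 3 1

Derivation:
Move 1: P1 pit2 -> P1=[5,3,0,3,5,5](1) P2=[4,2,4,4,4,2](0)
Move 2: P2 pit4 -> P1=[6,4,0,3,5,5](1) P2=[4,2,4,4,0,3](1)
Move 3: P1 pit1 -> P1=[6,0,1,4,6,6](1) P2=[4,2,4,4,0,3](1)
Move 4: P1 pit2 -> P1=[6,0,0,5,6,6](1) P2=[4,2,4,4,0,3](1)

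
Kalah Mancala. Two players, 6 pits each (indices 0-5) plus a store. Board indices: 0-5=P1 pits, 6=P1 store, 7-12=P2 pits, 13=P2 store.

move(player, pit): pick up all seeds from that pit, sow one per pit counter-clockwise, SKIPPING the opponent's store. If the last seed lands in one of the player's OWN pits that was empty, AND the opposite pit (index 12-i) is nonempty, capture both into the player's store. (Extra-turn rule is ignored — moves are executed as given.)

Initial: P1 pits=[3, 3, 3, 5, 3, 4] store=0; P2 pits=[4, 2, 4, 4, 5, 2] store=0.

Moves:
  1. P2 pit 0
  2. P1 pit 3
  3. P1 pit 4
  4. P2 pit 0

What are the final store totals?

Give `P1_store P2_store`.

Answer: 2 0

Derivation:
Move 1: P2 pit0 -> P1=[3,3,3,5,3,4](0) P2=[0,3,5,5,6,2](0)
Move 2: P1 pit3 -> P1=[3,3,3,0,4,5](1) P2=[1,4,5,5,6,2](0)
Move 3: P1 pit4 -> P1=[3,3,3,0,0,6](2) P2=[2,5,5,5,6,2](0)
Move 4: P2 pit0 -> P1=[3,3,3,0,0,6](2) P2=[0,6,6,5,6,2](0)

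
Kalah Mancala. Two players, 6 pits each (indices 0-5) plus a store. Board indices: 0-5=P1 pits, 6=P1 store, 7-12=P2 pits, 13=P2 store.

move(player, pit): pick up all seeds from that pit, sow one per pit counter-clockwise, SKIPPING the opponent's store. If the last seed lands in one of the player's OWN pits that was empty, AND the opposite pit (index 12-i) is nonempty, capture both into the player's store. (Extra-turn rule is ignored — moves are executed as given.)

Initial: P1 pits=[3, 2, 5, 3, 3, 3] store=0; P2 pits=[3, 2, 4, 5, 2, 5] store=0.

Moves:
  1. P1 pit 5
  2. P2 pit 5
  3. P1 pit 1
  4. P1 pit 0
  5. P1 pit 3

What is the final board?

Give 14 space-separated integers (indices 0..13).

Answer: 0 1 8 0 6 1 2 5 4 5 5 2 0 1

Derivation:
Move 1: P1 pit5 -> P1=[3,2,5,3,3,0](1) P2=[4,3,4,5,2,5](0)
Move 2: P2 pit5 -> P1=[4,3,6,4,3,0](1) P2=[4,3,4,5,2,0](1)
Move 3: P1 pit1 -> P1=[4,0,7,5,4,0](1) P2=[4,3,4,5,2,0](1)
Move 4: P1 pit0 -> P1=[0,1,8,6,5,0](1) P2=[4,3,4,5,2,0](1)
Move 5: P1 pit3 -> P1=[0,1,8,0,6,1](2) P2=[5,4,5,5,2,0](1)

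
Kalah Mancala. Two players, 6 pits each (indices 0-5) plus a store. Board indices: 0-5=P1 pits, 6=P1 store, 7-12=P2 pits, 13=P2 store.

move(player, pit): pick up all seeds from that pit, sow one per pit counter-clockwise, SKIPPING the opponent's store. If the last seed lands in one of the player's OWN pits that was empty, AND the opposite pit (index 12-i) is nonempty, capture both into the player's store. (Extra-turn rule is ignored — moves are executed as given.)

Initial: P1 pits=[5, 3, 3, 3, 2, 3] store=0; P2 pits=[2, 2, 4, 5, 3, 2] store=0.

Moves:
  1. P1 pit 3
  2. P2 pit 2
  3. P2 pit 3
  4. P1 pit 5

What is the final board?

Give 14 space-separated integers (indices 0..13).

Answer: 6 4 4 0 3 0 2 3 3 1 0 5 4 2

Derivation:
Move 1: P1 pit3 -> P1=[5,3,3,0,3,4](1) P2=[2,2,4,5,3,2](0)
Move 2: P2 pit2 -> P1=[5,3,3,0,3,4](1) P2=[2,2,0,6,4,3](1)
Move 3: P2 pit3 -> P1=[6,4,4,0,3,4](1) P2=[2,2,0,0,5,4](2)
Move 4: P1 pit5 -> P1=[6,4,4,0,3,0](2) P2=[3,3,1,0,5,4](2)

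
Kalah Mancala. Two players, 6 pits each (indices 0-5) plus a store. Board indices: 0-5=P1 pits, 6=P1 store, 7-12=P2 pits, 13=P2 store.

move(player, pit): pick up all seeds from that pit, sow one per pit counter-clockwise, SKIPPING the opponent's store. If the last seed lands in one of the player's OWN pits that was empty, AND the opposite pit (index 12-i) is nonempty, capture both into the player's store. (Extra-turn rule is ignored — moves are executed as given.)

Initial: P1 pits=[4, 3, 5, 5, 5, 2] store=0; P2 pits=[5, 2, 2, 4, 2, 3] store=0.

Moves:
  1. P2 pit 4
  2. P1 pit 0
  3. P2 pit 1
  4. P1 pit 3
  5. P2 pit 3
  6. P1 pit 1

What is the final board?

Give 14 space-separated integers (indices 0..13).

Answer: 1 0 7 1 8 4 2 6 1 4 0 1 5 2

Derivation:
Move 1: P2 pit4 -> P1=[4,3,5,5,5,2](0) P2=[5,2,2,4,0,4](1)
Move 2: P1 pit0 -> P1=[0,4,6,6,6,2](0) P2=[5,2,2,4,0,4](1)
Move 3: P2 pit1 -> P1=[0,4,6,6,6,2](0) P2=[5,0,3,5,0,4](1)
Move 4: P1 pit3 -> P1=[0,4,6,0,7,3](1) P2=[6,1,4,5,0,4](1)
Move 5: P2 pit3 -> P1=[1,5,6,0,7,3](1) P2=[6,1,4,0,1,5](2)
Move 6: P1 pit1 -> P1=[1,0,7,1,8,4](2) P2=[6,1,4,0,1,5](2)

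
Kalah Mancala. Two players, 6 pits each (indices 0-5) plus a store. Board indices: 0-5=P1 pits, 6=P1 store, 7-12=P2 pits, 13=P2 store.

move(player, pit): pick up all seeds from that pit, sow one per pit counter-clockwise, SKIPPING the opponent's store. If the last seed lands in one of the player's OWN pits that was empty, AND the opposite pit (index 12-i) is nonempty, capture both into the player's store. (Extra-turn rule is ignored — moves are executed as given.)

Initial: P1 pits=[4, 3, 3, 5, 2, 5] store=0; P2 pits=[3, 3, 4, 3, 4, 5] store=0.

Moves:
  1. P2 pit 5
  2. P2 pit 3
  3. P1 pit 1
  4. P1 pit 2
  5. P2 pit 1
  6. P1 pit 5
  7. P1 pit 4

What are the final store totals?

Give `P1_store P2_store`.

Answer: 3 2

Derivation:
Move 1: P2 pit5 -> P1=[5,4,4,6,2,5](0) P2=[3,3,4,3,4,0](1)
Move 2: P2 pit3 -> P1=[5,4,4,6,2,5](0) P2=[3,3,4,0,5,1](2)
Move 3: P1 pit1 -> P1=[5,0,5,7,3,6](0) P2=[3,3,4,0,5,1](2)
Move 4: P1 pit2 -> P1=[5,0,0,8,4,7](1) P2=[4,3,4,0,5,1](2)
Move 5: P2 pit1 -> P1=[5,0,0,8,4,7](1) P2=[4,0,5,1,6,1](2)
Move 6: P1 pit5 -> P1=[5,0,0,8,4,0](2) P2=[5,1,6,2,7,2](2)
Move 7: P1 pit4 -> P1=[5,0,0,8,0,1](3) P2=[6,2,6,2,7,2](2)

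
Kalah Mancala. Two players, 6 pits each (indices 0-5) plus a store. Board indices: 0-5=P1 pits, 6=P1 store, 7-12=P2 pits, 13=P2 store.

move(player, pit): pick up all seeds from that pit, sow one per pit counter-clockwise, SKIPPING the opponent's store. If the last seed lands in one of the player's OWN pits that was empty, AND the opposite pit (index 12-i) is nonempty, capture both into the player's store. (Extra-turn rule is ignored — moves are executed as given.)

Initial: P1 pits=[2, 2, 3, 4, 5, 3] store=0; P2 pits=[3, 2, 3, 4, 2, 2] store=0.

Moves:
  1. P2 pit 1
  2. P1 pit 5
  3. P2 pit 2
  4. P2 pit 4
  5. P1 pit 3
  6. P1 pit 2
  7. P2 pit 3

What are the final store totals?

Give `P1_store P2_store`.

Move 1: P2 pit1 -> P1=[2,2,3,4,5,3](0) P2=[3,0,4,5,2,2](0)
Move 2: P1 pit5 -> P1=[2,2,3,4,5,0](1) P2=[4,1,4,5,2,2](0)
Move 3: P2 pit2 -> P1=[2,2,3,4,5,0](1) P2=[4,1,0,6,3,3](1)
Move 4: P2 pit4 -> P1=[3,2,3,4,5,0](1) P2=[4,1,0,6,0,4](2)
Move 5: P1 pit3 -> P1=[3,2,3,0,6,1](2) P2=[5,1,0,6,0,4](2)
Move 6: P1 pit2 -> P1=[3,2,0,1,7,2](2) P2=[5,1,0,6,0,4](2)
Move 7: P2 pit3 -> P1=[4,3,1,1,7,2](2) P2=[5,1,0,0,1,5](3)

Answer: 2 3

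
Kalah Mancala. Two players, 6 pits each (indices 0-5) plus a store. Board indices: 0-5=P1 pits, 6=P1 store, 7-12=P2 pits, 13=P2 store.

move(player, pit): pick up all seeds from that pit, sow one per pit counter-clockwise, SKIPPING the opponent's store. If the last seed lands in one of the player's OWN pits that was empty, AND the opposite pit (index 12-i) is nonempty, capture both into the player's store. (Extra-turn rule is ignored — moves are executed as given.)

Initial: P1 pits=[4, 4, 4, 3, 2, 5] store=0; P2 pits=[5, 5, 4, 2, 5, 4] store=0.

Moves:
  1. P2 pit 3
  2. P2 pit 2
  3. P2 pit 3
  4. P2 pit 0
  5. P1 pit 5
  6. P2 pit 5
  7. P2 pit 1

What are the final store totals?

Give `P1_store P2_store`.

Move 1: P2 pit3 -> P1=[4,4,4,3,2,5](0) P2=[5,5,4,0,6,5](0)
Move 2: P2 pit2 -> P1=[4,4,4,3,2,5](0) P2=[5,5,0,1,7,6](1)
Move 3: P2 pit3 -> P1=[4,4,4,3,2,5](0) P2=[5,5,0,0,8,6](1)
Move 4: P2 pit0 -> P1=[4,4,4,3,2,5](0) P2=[0,6,1,1,9,7](1)
Move 5: P1 pit5 -> P1=[4,4,4,3,2,0](1) P2=[1,7,2,2,9,7](1)
Move 6: P2 pit5 -> P1=[5,5,5,4,3,1](1) P2=[1,7,2,2,9,0](2)
Move 7: P2 pit1 -> P1=[6,6,5,4,3,1](1) P2=[1,0,3,3,10,1](3)

Answer: 1 3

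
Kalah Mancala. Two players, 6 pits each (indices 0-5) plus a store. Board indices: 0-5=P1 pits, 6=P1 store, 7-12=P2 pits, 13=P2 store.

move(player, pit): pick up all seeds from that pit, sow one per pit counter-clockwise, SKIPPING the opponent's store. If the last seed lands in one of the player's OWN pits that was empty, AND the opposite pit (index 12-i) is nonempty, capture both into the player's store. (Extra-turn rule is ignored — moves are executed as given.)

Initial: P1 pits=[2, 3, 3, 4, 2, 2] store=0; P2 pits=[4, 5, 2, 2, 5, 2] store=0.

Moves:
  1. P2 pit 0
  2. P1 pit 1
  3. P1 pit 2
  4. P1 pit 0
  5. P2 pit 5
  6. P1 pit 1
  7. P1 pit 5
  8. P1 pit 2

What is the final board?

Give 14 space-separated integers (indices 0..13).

Move 1: P2 pit0 -> P1=[2,3,3,4,2,2](0) P2=[0,6,3,3,6,2](0)
Move 2: P1 pit1 -> P1=[2,0,4,5,3,2](0) P2=[0,6,3,3,6,2](0)
Move 3: P1 pit2 -> P1=[2,0,0,6,4,3](1) P2=[0,6,3,3,6,2](0)
Move 4: P1 pit0 -> P1=[0,1,0,6,4,3](5) P2=[0,6,3,0,6,2](0)
Move 5: P2 pit5 -> P1=[1,1,0,6,4,3](5) P2=[0,6,3,0,6,0](1)
Move 6: P1 pit1 -> P1=[1,0,1,6,4,3](5) P2=[0,6,3,0,6,0](1)
Move 7: P1 pit5 -> P1=[1,0,1,6,4,0](6) P2=[1,7,3,0,6,0](1)
Move 8: P1 pit2 -> P1=[1,0,0,7,4,0](6) P2=[1,7,3,0,6,0](1)

Answer: 1 0 0 7 4 0 6 1 7 3 0 6 0 1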